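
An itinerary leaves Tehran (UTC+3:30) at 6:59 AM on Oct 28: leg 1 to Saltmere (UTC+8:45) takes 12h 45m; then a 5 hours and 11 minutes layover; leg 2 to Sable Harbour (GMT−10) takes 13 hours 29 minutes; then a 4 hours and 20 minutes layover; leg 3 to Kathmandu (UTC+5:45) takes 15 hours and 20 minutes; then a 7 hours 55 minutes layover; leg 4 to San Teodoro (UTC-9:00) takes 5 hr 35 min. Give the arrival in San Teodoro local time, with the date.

Convert departure to UTC: 6:59 AM − 3:30 = 3:29 AM UTC on Oct 28.
Add 12 hours 45 minutes leg 1 → 4:14 PM UTC.
Add 5 hours and 11 minutes layover in Saltmere → 9:25 PM UTC.
Add 13 hours and 29 minutes leg 2 → 10:54 AM UTC (Oct 29).
Add 4 hours and 20 minutes layover in Sable Harbour → 3:14 PM UTC.
Add 15 hours 20 minutes leg 3 → 6:34 AM UTC (Oct 30).
Add 7 hours 55 minutes layover in Kathmandu → 2:29 PM UTC.
Add 5 hours 35 minutes leg 4 → 8:04 PM UTC.
San Teodoro is UTC−9:00, so local arrival = 8:04 PM − 9:00 = 11:04 AM on Oct 30.

11:04 AM on Oct 30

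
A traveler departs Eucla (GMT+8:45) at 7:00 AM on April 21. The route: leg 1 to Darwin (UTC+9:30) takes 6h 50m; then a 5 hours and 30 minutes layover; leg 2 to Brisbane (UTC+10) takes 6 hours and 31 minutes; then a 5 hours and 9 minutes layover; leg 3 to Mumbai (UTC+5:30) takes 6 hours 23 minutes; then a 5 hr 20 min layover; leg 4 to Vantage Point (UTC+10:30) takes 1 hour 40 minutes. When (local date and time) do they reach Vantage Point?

Convert departure to UTC: 7:00 AM − 8:45 = 10:15 PM UTC on Apr 20.
Add 6 hours 50 minutes leg 1 → 5:05 AM UTC (Apr 21).
Add 5 hours and 30 minutes layover in Darwin → 10:35 AM UTC.
Add 6 hours 31 minutes leg 2 → 5:06 PM UTC.
Add 5 hours 9 minutes layover in Brisbane → 10:15 PM UTC.
Add 6 hours and 23 minutes leg 3 → 4:38 AM UTC (Apr 22).
Add 5 hours 20 minutes layover in Mumbai → 9:58 AM UTC.
Add 1 hour 40 minutes leg 4 → 11:38 AM UTC.
Vantage Point is UTC+10:30, so local arrival = 11:38 AM + 10:30 = 10:08 PM on Apr 22.

10:08 PM on Apr 22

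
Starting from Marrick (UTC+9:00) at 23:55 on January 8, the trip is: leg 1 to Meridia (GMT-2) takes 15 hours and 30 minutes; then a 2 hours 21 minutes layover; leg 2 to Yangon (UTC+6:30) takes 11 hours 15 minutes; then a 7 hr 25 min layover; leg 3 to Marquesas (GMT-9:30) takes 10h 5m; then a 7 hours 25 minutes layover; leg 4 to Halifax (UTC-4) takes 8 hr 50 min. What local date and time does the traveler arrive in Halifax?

Convert departure to UTC: 23:55 − 9:00 = 14:55 UTC on Jan 8.
Add 15 hours and 30 minutes leg 1 → 06:25 UTC (Jan 9).
Add 2 hours 21 minutes layover in Meridia → 08:46 UTC.
Add 11 hours and 15 minutes leg 2 → 20:01 UTC.
Add 7 hours and 25 minutes layover in Yangon → 03:26 UTC (Jan 10).
Add 10 hours 5 minutes leg 3 → 13:31 UTC.
Add 7 hours and 25 minutes layover in Marquesas → 20:56 UTC.
Add 8 hours and 50 minutes leg 4 → 05:46 UTC (Jan 11).
Halifax is UTC−4:00, so local arrival = 05:46 − 4:00 = 01:46 on Jan 11.

01:46 on January 11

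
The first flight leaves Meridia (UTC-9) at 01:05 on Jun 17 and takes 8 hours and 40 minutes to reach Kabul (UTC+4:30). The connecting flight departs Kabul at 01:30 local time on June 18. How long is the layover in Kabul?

2 hours 15 minutes

Convert departure to UTC: 01:05 + 9:00 = 10:05 UTC on Jun 17.
Add 8 hours 40 minutes flight time → 18:45 UTC.
Kabul is UTC+4:30, so local arrival = 18:45 + 4:30 = 23:15 on Jun 17.
Layover = 01:30 − 23:15 (+1 day) = 2 hours 15 minutes.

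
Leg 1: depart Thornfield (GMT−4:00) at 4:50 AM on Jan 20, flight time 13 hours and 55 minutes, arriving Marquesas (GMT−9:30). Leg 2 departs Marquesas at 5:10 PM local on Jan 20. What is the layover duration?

3 hours 55 minutes

Convert departure to UTC: 4:50 AM + 4:00 = 8:50 AM UTC on Jan 20.
Add 13 hours 55 minutes flight time → 10:45 PM UTC.
Marquesas is UTC−9:30, so local arrival = 10:45 PM − 9:30 = 1:15 PM on Jan 20.
Layover = 5:10 PM − 1:15 PM = 3 hours 55 minutes.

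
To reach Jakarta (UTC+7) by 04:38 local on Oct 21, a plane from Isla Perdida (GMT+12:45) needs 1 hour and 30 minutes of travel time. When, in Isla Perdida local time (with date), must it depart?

08:53 on October 21

Target arrival in UTC: 04:38 − 7:00 = 21:38 on Oct 20.
Subtract 1 hour and 30 minutes → departure 20:08 UTC on Oct 20.
Isla Perdida is UTC+12:45: 20:08 + 12:45 = 08:53 on Oct 21.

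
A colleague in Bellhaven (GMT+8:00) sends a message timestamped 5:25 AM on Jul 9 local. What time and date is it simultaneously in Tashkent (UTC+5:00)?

In UTC: 5:25 AM − 8:00 = 9:25 PM on Jul 8.
Tashkent is UTC+5:00: 9:25 PM + 5:00 = 2:25 AM on Jul 9.

2:25 AM on July 9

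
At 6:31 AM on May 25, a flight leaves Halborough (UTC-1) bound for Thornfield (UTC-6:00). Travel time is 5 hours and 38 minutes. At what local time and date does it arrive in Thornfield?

Convert departure to UTC: 6:31 AM + 1:00 = 7:31 AM UTC on May 25.
Add 5 hours 38 minutes travel time → 1:09 PM UTC.
Thornfield is UTC−6:00, so local arrival = 1:09 PM − 6:00 = 7:09 AM on May 25.

7:09 AM on May 25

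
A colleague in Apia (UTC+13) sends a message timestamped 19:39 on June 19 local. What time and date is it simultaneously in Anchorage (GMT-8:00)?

22:39 on June 18

In UTC: 19:39 − 13:00 = 06:39 on Jun 19.
Anchorage is UTC−8:00: 06:39 − 8:00 = 22:39 on Jun 18.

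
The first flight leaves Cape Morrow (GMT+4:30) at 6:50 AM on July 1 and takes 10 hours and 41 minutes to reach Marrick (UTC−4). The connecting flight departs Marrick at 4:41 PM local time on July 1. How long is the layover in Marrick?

Convert departure to UTC: 6:50 AM − 4:30 = 2:20 AM UTC on Jul 1.
Add 10 hours 41 minutes flight time → 1:01 PM UTC.
Marrick is UTC−4:00, so local arrival = 1:01 PM − 4:00 = 9:01 AM on Jul 1.
Layover = 4:41 PM − 9:01 AM = 7 hours 40 minutes.

7 hours 40 minutes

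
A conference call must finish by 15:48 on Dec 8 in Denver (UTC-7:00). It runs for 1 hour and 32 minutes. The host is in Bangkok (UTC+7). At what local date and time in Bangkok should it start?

04:16 on December 9

Target end time in UTC: 15:48 + 7:00 = 22:48 on Dec 8.
Subtract 1 hour 32 minutes → start 21:16 UTC on Dec 8.
Bangkok is UTC+7:00: 21:16 + 7:00 = 04:16 on Dec 9.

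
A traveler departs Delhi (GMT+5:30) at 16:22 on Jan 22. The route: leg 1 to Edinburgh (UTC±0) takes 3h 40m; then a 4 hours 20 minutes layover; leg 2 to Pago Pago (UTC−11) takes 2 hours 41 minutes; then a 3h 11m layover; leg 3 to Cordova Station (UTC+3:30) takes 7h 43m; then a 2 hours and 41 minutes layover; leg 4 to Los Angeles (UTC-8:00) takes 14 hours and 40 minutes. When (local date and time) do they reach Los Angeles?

Convert departure to UTC: 16:22 − 5:30 = 10:52 UTC on Jan 22.
Add 3 hours and 40 minutes leg 1 → 14:32 UTC.
Add 4 hours 20 minutes layover in Edinburgh → 18:52 UTC.
Add 2 hours and 41 minutes leg 2 → 21:33 UTC.
Add 3 hours 11 minutes layover in Pago Pago → 00:44 UTC (Jan 23).
Add 7 hours and 43 minutes leg 3 → 08:27 UTC.
Add 2 hours 41 minutes layover in Cordova Station → 11:08 UTC.
Add 14 hours 40 minutes leg 4 → 01:48 UTC (Jan 24).
Los Angeles is UTC−8:00, so local arrival = 01:48 − 8:00 = 17:48 on Jan 23.

17:48 on January 23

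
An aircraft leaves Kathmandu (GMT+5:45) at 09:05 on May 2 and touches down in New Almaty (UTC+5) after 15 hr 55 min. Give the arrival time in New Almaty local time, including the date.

00:15 on May 3

New Almaty is 0:45 behind Kathmandu.
After 15 hours 55 minutes it is 01:00 (May 3) in Kathmandu.
Shift by the zone difference: 01:00 − 0:45 = 00:15 on May 3 in New Almaty.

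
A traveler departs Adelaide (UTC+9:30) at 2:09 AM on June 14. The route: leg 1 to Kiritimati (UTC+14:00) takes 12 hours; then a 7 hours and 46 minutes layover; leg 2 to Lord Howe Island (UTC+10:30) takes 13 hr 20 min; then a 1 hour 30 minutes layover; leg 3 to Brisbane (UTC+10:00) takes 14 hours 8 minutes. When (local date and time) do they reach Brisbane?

3:23 AM on June 16

Convert departure to UTC: 2:09 AM − 9:30 = 4:39 PM UTC on Jun 13.
Add 12 hours leg 1 → 4:39 AM UTC (Jun 14).
Add 7 hours 46 minutes layover in Kiritimati → 12:25 PM UTC.
Add 13 hours and 20 minutes leg 2 → 1:45 AM UTC (Jun 15).
Add 1 hour 30 minutes layover in Lord Howe Island → 3:15 AM UTC.
Add 14 hours and 8 minutes leg 3 → 5:23 PM UTC.
Brisbane is UTC+10:00, so local arrival = 5:23 PM + 10:00 = 3:23 AM on Jun 16.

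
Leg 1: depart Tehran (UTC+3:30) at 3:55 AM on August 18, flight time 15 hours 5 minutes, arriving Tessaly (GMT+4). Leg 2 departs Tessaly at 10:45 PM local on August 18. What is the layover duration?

3 hours 15 minutes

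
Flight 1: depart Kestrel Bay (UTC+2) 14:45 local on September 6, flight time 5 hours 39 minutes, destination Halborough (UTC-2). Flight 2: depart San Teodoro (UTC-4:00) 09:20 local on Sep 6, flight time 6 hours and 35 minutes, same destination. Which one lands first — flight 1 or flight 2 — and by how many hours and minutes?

the first, by 1 hour 31 minutes

Flight 1 in UTC: 14:45 − 2:00 = 12:45 on Sep 6.
+5 hours and 39 minutes → arrive 18:24 UTC on Sep 6.
Flight 2 in UTC: 09:20 + 4:00 = 13:20 on Sep 6.
+6 hours 35 minutes → arrive 19:55 UTC on Sep 6.
Flight 1 lands earlier by 1 hour 31 minutes.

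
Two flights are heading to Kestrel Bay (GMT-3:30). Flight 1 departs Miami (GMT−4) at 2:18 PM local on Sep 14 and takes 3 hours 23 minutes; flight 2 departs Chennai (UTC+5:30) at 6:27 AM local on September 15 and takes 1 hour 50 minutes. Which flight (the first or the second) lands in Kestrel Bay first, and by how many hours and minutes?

Flight 1 in UTC: 2:18 PM + 4:00 = 6:18 PM on Sep 14.
+3 hours and 23 minutes → arrive 9:41 PM UTC on Sep 14.
Flight 2 in UTC: 6:27 AM − 5:30 = 12:57 AM on Sep 15.
+1 hour and 50 minutes → arrive 2:47 AM UTC on Sep 15.
Flight 1 lands earlier by 5 hours 6 minutes.

the first, by 5 hours 6 minutes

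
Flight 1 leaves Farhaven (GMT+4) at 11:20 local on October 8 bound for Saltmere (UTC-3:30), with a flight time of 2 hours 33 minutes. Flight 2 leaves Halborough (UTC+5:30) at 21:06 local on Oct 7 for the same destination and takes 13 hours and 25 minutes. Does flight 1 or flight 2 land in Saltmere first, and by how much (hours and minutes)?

Flight 1 in UTC: 11:20 − 4:00 = 07:20 on Oct 8.
+2 hours 33 minutes → arrive 09:53 UTC on Oct 8.
Flight 2 in UTC: 21:06 − 5:30 = 15:36 on Oct 7.
+13 hours 25 minutes → arrive 05:01 UTC on Oct 8.
Flight 2 lands earlier by 4 hours 52 minutes.

the second, by 4 hours 52 minutes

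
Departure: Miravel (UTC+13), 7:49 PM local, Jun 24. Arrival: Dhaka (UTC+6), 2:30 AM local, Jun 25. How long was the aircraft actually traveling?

13 hours 41 minutes

Departure in UTC: 7:49 PM − 13:00 = 6:49 AM on Jun 24.
Arrival in UTC: 2:30 AM − 6:00 = 8:30 PM on Jun 24.
Elapsed = 8:30 PM − 6:49 AM = 13 hours 41 minutes.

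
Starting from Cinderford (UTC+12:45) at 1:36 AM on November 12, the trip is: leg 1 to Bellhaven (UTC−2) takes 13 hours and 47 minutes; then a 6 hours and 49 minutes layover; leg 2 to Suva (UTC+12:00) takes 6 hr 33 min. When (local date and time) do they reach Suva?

Convert departure to UTC: 1:36 AM − 12:45 = 12:51 PM UTC on Nov 11.
Add 13 hours and 47 minutes leg 1 → 2:38 AM UTC (Nov 12).
Add 6 hours 49 minutes layover in Bellhaven → 9:27 AM UTC.
Add 6 hours 33 minutes leg 2 → 4:00 PM UTC.
Suva is UTC+12:00, so local arrival = 4:00 PM + 12:00 = 4:00 AM on Nov 13.

4:00 AM on November 13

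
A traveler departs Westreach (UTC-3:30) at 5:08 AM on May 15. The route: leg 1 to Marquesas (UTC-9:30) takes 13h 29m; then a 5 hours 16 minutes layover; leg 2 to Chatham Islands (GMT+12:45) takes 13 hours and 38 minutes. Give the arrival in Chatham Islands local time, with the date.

5:46 AM on May 17

Convert departure to UTC: 5:08 AM + 3:30 = 8:38 AM UTC on May 15.
Add 13 hours 29 minutes leg 1 → 10:07 PM UTC.
Add 5 hours and 16 minutes layover in Marquesas → 3:23 AM UTC (May 16).
Add 13 hours and 38 minutes leg 2 → 5:01 PM UTC.
Chatham Islands is UTC+12:45, so local arrival = 5:01 PM + 12:45 = 5:46 AM on May 17.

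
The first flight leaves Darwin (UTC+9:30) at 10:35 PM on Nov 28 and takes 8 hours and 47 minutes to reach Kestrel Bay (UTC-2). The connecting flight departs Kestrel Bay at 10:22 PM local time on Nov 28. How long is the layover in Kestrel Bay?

Convert departure to UTC: 10:35 PM − 9:30 = 1:05 PM UTC on Nov 28.
Add 8 hours 47 minutes flight time → 9:52 PM UTC.
Kestrel Bay is UTC−2:00, so local arrival = 9:52 PM − 2:00 = 7:52 PM on Nov 28.
Layover = 10:22 PM − 7:52 PM = 2 hours 30 minutes.

2 hours 30 minutes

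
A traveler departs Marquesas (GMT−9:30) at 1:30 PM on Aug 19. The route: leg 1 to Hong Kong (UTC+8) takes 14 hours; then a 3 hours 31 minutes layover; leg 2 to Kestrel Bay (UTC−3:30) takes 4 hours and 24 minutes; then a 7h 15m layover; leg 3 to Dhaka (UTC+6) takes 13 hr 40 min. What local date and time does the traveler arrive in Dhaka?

Convert departure to UTC: 1:30 PM + 9:30 = 11:00 PM UTC on Aug 19.
Add 14 hours leg 1 → 1:00 PM UTC (Aug 20).
Add 3 hours 31 minutes layover in Hong Kong → 4:31 PM UTC.
Add 4 hours 24 minutes leg 2 → 8:55 PM UTC.
Add 7 hours 15 minutes layover in Kestrel Bay → 4:10 AM UTC (Aug 21).
Add 13 hours 40 minutes leg 3 → 5:50 PM UTC.
Dhaka is UTC+6:00, so local arrival = 5:50 PM + 6:00 = 11:50 PM on Aug 21.

11:50 PM on August 21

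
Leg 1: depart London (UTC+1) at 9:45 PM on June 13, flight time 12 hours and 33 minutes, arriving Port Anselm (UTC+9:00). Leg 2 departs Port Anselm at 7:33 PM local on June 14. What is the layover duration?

Convert departure to UTC: 9:45 PM − 1:00 = 8:45 PM UTC on Jun 13.
Add 12 hours 33 minutes flight time → 9:18 AM UTC (Jun 14).
Port Anselm is UTC+9:00, so local arrival = 9:18 AM + 9:00 = 6:18 PM on Jun 14.
Layover = 7:33 PM − 6:18 PM = 1 hour 15 minutes.

1 hour 15 minutes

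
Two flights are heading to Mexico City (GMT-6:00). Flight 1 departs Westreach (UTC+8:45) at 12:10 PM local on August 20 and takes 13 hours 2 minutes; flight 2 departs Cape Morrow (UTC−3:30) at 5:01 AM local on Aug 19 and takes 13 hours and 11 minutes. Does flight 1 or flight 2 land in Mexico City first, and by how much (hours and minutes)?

the second, by 18 hours 45 minutes

Flight 1 in UTC: 12:10 PM − 8:45 = 3:25 AM on Aug 20.
+13 hours and 2 minutes → arrive 4:27 PM UTC on Aug 20.
Flight 2 in UTC: 5:01 AM + 3:30 = 8:31 AM on Aug 19.
+13 hours and 11 minutes → arrive 9:42 PM UTC on Aug 19.
Flight 2 lands earlier by 18 hours 45 minutes.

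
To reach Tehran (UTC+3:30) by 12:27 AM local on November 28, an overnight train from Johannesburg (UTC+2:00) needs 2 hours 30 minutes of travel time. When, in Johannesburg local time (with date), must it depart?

Target arrival in UTC: 12:27 AM − 3:30 = 8:57 PM on Nov 27.
Subtract 2 hours 30 minutes → departure 6:27 PM UTC on Nov 27.
Johannesburg is UTC+2:00: 6:27 PM + 2:00 = 8:27 PM on Nov 27.

8:27 PM on November 27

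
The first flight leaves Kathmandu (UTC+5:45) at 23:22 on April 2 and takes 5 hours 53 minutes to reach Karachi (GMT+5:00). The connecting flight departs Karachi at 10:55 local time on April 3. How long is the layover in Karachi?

Convert departure to UTC: 23:22 − 5:45 = 17:37 UTC on Apr 2.
Add 5 hours 53 minutes flight time → 23:30 UTC.
Karachi is UTC+5:00, so local arrival = 23:30 + 5:00 = 04:30 on Apr 3.
Layover = 10:55 − 04:30 = 6 hours 25 minutes.

6 hours 25 minutes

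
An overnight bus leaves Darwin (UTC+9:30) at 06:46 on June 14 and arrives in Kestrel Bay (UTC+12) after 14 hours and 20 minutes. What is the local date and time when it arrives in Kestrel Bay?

23:36 on Jun 14

Convert departure to UTC: 06:46 − 9:30 = 21:16 UTC on Jun 13.
Add 14 hours 20 minutes travel time → 11:36 UTC (Jun 14).
Kestrel Bay is UTC+12:00, so local arrival = 11:36 + 12:00 = 23:36 on Jun 14.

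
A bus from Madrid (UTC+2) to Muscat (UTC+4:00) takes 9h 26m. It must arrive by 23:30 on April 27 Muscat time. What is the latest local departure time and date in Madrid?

Target arrival in UTC: 23:30 − 4:00 = 19:30 on Apr 27.
Subtract 9 hours 26 minutes → departure 10:04 UTC on Apr 27.
Madrid is UTC+2:00: 10:04 + 2:00 = 12:04 on Apr 27.

12:04 on April 27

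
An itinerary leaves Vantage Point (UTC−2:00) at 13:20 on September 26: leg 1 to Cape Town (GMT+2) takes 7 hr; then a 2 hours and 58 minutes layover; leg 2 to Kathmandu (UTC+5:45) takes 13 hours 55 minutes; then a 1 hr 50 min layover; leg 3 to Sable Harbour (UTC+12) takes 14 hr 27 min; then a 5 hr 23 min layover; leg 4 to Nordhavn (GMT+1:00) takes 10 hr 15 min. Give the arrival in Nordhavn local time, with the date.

00:08 on September 29

Convert departure to UTC: 13:20 + 2:00 = 15:20 UTC on Sep 26.
Add 7 hours leg 1 → 22:20 UTC.
Add 2 hours and 58 minutes layover in Cape Town → 01:18 UTC (Sep 27).
Add 13 hours 55 minutes leg 2 → 15:13 UTC.
Add 1 hour and 50 minutes layover in Kathmandu → 17:03 UTC.
Add 14 hours and 27 minutes leg 3 → 07:30 UTC (Sep 28).
Add 5 hours 23 minutes layover in Sable Harbour → 12:53 UTC.
Add 10 hours 15 minutes leg 4 → 23:08 UTC.
Nordhavn is UTC+1:00, so local arrival = 23:08 + 1:00 = 00:08 on Sep 29.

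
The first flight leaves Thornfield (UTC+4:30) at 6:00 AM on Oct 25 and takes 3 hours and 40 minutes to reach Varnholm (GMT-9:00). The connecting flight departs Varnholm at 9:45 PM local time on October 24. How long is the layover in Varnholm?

Convert departure to UTC: 6:00 AM − 4:30 = 1:30 AM UTC on Oct 25.
Add 3 hours 40 minutes flight time → 5:10 AM UTC.
Varnholm is UTC−9:00, so local arrival = 5:10 AM − 9:00 = 8:10 PM on Oct 24.
Layover = 9:45 PM − 8:10 PM = 1 hour 35 minutes.

1 hour 35 minutes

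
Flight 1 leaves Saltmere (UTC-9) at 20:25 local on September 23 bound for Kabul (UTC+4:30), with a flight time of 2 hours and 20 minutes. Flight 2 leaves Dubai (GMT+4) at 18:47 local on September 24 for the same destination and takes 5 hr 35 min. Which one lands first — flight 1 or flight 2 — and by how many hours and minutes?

Flight 1 in UTC: 20:25 + 9:00 = 05:25 on Sep 24.
+2 hours and 20 minutes → arrive 07:45 UTC on Sep 24.
Flight 2 in UTC: 18:47 − 4:00 = 14:47 on Sep 24.
+5 hours 35 minutes → arrive 20:22 UTC on Sep 24.
Flight 1 lands earlier by 12 hours 37 minutes.

the first, by 12 hours 37 minutes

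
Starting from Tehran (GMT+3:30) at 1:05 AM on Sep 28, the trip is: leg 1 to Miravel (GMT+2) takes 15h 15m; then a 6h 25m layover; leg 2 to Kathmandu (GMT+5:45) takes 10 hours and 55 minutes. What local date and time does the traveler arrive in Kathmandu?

11:55 AM on Sep 29

Convert departure to UTC: 1:05 AM − 3:30 = 9:35 PM UTC on Sep 27.
Add 15 hours and 15 minutes leg 1 → 12:50 PM UTC (Sep 28).
Add 6 hours and 25 minutes layover in Miravel → 7:15 PM UTC.
Add 10 hours 55 minutes leg 2 → 6:10 AM UTC (Sep 29).
Kathmandu is UTC+5:45, so local arrival = 6:10 AM + 5:45 = 11:55 AM on Sep 29.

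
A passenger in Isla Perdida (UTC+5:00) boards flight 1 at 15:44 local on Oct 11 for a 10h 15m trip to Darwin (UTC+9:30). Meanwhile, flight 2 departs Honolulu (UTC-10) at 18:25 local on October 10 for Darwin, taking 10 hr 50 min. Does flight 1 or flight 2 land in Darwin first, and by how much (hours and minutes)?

Flight 1 in UTC: 15:44 − 5:00 = 10:44 on Oct 11.
+10 hours 15 minutes → arrive 20:59 UTC on Oct 11.
Flight 2 in UTC: 18:25 + 10:00 = 04:25 on Oct 11.
+10 hours and 50 minutes → arrive 15:15 UTC on Oct 11.
Flight 2 lands earlier by 5 hours 44 minutes.

the second, by 5 hours 44 minutes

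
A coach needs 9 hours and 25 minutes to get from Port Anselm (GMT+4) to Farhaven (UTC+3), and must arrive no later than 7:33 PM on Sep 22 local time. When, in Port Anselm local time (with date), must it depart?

11:08 AM on September 22

Target arrival in UTC: 7:33 PM − 3:00 = 4:33 PM on Sep 22.
Subtract 9 hours and 25 minutes → departure 7:08 AM UTC on Sep 22.
Port Anselm is UTC+4:00: 7:08 AM + 4:00 = 11:08 AM on Sep 22.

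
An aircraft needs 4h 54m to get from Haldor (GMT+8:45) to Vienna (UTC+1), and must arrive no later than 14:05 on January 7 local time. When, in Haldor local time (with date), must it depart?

16:56 on Jan 7

Target arrival in UTC: 14:05 − 1:00 = 13:05 on Jan 7.
Subtract 4 hours and 54 minutes → departure 08:11 UTC on Jan 7.
Haldor is UTC+8:45: 08:11 + 8:45 = 16:56 on Jan 7.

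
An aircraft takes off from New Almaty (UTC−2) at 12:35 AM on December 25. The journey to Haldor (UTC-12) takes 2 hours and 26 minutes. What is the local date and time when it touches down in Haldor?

Convert departure to UTC: 12:35 AM + 2:00 = 2:35 AM UTC on Dec 25.
Add 2 hours 26 minutes travel time → 5:01 AM UTC.
Haldor is UTC−12:00, so local arrival = 5:01 AM − 12:00 = 5:01 PM on Dec 24.

5:01 PM on Dec 24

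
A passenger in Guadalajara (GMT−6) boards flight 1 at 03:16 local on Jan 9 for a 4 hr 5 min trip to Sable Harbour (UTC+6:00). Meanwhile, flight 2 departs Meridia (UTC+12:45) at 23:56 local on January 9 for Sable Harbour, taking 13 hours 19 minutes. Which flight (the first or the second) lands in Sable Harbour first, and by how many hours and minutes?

Flight 1 in UTC: 03:16 + 6:00 = 09:16 on Jan 9.
+4 hours 5 minutes → arrive 13:21 UTC on Jan 9.
Flight 2 in UTC: 23:56 − 12:45 = 11:11 on Jan 9.
+13 hours and 19 minutes → arrive 00:30 UTC on Jan 10.
Flight 1 lands earlier by 11 hours 9 minutes.

the first, by 11 hours 9 minutes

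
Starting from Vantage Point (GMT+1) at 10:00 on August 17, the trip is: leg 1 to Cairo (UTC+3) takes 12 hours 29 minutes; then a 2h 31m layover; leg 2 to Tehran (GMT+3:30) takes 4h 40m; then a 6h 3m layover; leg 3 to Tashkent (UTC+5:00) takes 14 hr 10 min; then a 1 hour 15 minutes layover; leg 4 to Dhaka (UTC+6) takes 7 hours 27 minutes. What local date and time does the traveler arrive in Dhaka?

15:35 on August 19

Convert departure to UTC: 10:00 − 1:00 = 09:00 UTC on Aug 17.
Add 12 hours 29 minutes leg 1 → 21:29 UTC.
Add 2 hours 31 minutes layover in Cairo → 00:00 UTC (Aug 18).
Add 4 hours 40 minutes leg 2 → 04:40 UTC.
Add 6 hours and 3 minutes layover in Tehran → 10:43 UTC.
Add 14 hours and 10 minutes leg 3 → 00:53 UTC (Aug 19).
Add 1 hour 15 minutes layover in Tashkent → 02:08 UTC.
Add 7 hours and 27 minutes leg 4 → 09:35 UTC.
Dhaka is UTC+6:00, so local arrival = 09:35 + 6:00 = 15:35 on Aug 19.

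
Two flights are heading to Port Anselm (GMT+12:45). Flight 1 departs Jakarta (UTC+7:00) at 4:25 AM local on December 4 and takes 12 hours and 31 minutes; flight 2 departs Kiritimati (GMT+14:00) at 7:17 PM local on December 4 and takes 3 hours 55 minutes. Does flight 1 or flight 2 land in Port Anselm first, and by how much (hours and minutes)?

Flight 1 in UTC: 4:25 AM − 7:00 = 9:25 PM on Dec 3.
+12 hours and 31 minutes → arrive 9:56 AM UTC on Dec 4.
Flight 2 in UTC: 7:17 PM − 14:00 = 5:17 AM on Dec 4.
+3 hours and 55 minutes → arrive 9:12 AM UTC on Dec 4.
Flight 2 lands earlier by 44 minutes.

the second, by 44 minutes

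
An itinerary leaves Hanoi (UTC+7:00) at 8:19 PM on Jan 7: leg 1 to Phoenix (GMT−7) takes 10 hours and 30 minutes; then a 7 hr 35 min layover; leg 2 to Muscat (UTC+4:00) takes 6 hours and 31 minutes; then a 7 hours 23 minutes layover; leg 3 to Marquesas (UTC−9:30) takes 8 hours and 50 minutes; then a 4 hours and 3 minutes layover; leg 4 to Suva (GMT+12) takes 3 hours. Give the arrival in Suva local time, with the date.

1:11 AM on January 10

Convert departure to UTC: 8:19 PM − 7:00 = 1:19 PM UTC on Jan 7.
Add 10 hours 30 minutes leg 1 → 11:49 PM UTC.
Add 7 hours 35 minutes layover in Phoenix → 7:24 AM UTC (Jan 8).
Add 6 hours 31 minutes leg 2 → 1:55 PM UTC.
Add 7 hours and 23 minutes layover in Muscat → 9:18 PM UTC.
Add 8 hours 50 minutes leg 3 → 6:08 AM UTC (Jan 9).
Add 4 hours 3 minutes layover in Marquesas → 10:11 AM UTC.
Add 3 hours leg 4 → 1:11 PM UTC.
Suva is UTC+12:00, so local arrival = 1:11 PM + 12:00 = 1:11 AM on Jan 10.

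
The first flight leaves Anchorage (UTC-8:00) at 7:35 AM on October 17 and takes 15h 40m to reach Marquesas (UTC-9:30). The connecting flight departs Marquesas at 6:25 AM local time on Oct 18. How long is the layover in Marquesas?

8 hours 40 minutes

Convert departure to UTC: 7:35 AM + 8:00 = 3:35 PM UTC on Oct 17.
Add 15 hours and 40 minutes flight time → 7:15 AM UTC (Oct 18).
Marquesas is UTC−9:30, so local arrival = 7:15 AM − 9:30 = 9:45 PM on Oct 17.
Layover = 6:25 AM − 9:45 PM (+1 day) = 8 hours 40 minutes.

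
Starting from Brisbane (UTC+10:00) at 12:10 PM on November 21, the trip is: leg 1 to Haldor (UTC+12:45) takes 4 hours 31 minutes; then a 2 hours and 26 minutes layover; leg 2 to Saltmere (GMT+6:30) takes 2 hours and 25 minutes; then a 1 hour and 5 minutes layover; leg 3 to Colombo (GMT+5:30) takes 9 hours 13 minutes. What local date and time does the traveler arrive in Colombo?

Convert departure to UTC: 12:10 PM − 10:00 = 2:10 AM UTC on Nov 21.
Add 4 hours and 31 minutes leg 1 → 6:41 AM UTC.
Add 2 hours and 26 minutes layover in Haldor → 9:07 AM UTC.
Add 2 hours and 25 minutes leg 2 → 11:32 AM UTC.
Add 1 hour and 5 minutes layover in Saltmere → 12:37 PM UTC.
Add 9 hours and 13 minutes leg 3 → 9:50 PM UTC.
Colombo is UTC+5:30, so local arrival = 9:50 PM + 5:30 = 3:20 AM on Nov 22.

3:20 AM on November 22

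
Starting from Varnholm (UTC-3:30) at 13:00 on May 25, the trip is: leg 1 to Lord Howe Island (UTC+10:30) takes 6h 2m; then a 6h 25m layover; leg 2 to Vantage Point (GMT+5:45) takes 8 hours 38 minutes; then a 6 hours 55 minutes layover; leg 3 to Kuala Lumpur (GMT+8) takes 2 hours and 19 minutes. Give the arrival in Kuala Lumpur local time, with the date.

Convert departure to UTC: 13:00 + 3:30 = 16:30 UTC on May 25.
Add 6 hours and 2 minutes leg 1 → 22:32 UTC.
Add 6 hours 25 minutes layover in Lord Howe Island → 04:57 UTC (May 26).
Add 8 hours and 38 minutes leg 2 → 13:35 UTC.
Add 6 hours and 55 minutes layover in Vantage Point → 20:30 UTC.
Add 2 hours 19 minutes leg 3 → 22:49 UTC.
Kuala Lumpur is UTC+8:00, so local arrival = 22:49 + 8:00 = 06:49 on May 27.

06:49 on May 27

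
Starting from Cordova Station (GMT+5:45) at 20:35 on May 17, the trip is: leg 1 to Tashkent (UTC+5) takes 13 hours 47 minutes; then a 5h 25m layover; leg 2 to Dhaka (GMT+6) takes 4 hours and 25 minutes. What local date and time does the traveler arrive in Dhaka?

Convert departure to UTC: 20:35 − 5:45 = 14:50 UTC on May 17.
Add 13 hours 47 minutes leg 1 → 04:37 UTC (May 18).
Add 5 hours 25 minutes layover in Tashkent → 10:02 UTC.
Add 4 hours and 25 minutes leg 2 → 14:27 UTC.
Dhaka is UTC+6:00, so local arrival = 14:27 + 6:00 = 20:27 on May 18.

20:27 on May 18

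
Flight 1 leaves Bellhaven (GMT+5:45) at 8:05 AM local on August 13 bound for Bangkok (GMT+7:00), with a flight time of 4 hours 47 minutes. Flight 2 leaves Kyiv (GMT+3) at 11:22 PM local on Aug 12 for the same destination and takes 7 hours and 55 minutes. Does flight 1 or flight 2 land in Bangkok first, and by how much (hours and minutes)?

Flight 1 in UTC: 8:05 AM − 5:45 = 2:20 AM on Aug 13.
+4 hours 47 minutes → arrive 7:07 AM UTC on Aug 13.
Flight 2 in UTC: 11:22 PM − 3:00 = 8:22 PM on Aug 12.
+7 hours and 55 minutes → arrive 4:17 AM UTC on Aug 13.
Flight 2 lands earlier by 2 hours 50 minutes.

the second, by 2 hours 50 minutes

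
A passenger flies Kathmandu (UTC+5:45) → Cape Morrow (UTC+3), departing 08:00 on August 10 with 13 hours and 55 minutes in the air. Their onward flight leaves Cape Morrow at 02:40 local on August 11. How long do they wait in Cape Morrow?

Convert departure to UTC: 08:00 − 5:45 = 02:15 UTC on Aug 10.
Add 13 hours and 55 minutes flight time → 16:10 UTC.
Cape Morrow is UTC+3:00, so local arrival = 16:10 + 3:00 = 19:10 on Aug 10.
Layover = 02:40 − 19:10 (+1 day) = 7 hours 30 minutes.

7 hours 30 minutes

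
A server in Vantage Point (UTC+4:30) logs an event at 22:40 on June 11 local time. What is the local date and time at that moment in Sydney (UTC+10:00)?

04:10 on June 12

Sydney is 5:30 ahead of Vantage Point.
Shift by the zone difference: 22:40 + 5:30 = 04:10 on Jun 12 in Sydney.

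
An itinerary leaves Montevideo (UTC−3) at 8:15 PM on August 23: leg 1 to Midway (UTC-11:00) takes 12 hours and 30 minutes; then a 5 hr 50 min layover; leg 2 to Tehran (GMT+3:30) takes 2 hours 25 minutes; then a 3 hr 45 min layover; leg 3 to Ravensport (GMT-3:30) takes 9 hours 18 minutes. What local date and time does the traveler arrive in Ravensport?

5:33 AM on Aug 25

Convert departure to UTC: 8:15 PM + 3:00 = 11:15 PM UTC on Aug 23.
Add 12 hours 30 minutes leg 1 → 11:45 AM UTC (Aug 24).
Add 5 hours 50 minutes layover in Midway → 5:35 PM UTC.
Add 2 hours and 25 minutes leg 2 → 8:00 PM UTC.
Add 3 hours 45 minutes layover in Tehran → 11:45 PM UTC.
Add 9 hours and 18 minutes leg 3 → 9:03 AM UTC (Aug 25).
Ravensport is UTC−3:30, so local arrival = 9:03 AM − 3:30 = 5:33 AM on Aug 25.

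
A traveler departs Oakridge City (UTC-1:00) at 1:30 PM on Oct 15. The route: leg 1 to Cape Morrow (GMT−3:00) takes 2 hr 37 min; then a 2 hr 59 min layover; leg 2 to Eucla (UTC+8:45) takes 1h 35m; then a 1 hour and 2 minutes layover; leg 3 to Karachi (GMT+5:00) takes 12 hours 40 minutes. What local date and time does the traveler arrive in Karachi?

Convert departure to UTC: 1:30 PM + 1:00 = 2:30 PM UTC on Oct 15.
Add 2 hours 37 minutes leg 1 → 5:07 PM UTC.
Add 2 hours 59 minutes layover in Cape Morrow → 8:06 PM UTC.
Add 1 hour 35 minutes leg 2 → 9:41 PM UTC.
Add 1 hour 2 minutes layover in Eucla → 10:43 PM UTC.
Add 12 hours 40 minutes leg 3 → 11:23 AM UTC (Oct 16).
Karachi is UTC+5:00, so local arrival = 11:23 AM + 5:00 = 4:23 PM on Oct 16.

4:23 PM on October 16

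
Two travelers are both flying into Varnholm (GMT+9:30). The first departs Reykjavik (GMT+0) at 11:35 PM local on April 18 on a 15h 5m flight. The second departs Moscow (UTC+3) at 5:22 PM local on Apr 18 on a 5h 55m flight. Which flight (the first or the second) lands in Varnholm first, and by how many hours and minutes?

Flight 1 departs at 11:35 PM UTC (Apr 18).
+15 hours 5 minutes → arrive 2:40 PM UTC on Apr 19.
Flight 2 in UTC: 5:22 PM − 3:00 = 2:22 PM on Apr 18.
+5 hours 55 minutes → arrive 8:17 PM UTC on Apr 18.
Flight 2 lands earlier by 18 hours 23 minutes.

the second, by 18 hours 23 minutes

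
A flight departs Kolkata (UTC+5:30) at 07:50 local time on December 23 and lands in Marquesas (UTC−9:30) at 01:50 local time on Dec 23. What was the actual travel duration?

Marquesas is 15:00 behind Kolkata.
Clock-face elapsed time (ignoring zones) is −6 hours.
Actual elapsed = −6 hours + 15:00 = 9 hours.

9 hours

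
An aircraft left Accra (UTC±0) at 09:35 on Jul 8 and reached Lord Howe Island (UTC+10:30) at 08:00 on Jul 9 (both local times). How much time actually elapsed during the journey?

Departure is already UTC: 09:35 on Jul 8.
Arrival in UTC: 08:00 − 10:30 = 21:30 on Jul 8.
Elapsed = 21:30 − 09:35 = 11 hours 55 minutes.

11 hours 55 minutes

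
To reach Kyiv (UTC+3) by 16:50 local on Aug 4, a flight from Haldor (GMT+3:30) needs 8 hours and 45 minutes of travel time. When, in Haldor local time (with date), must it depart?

08:35 on August 4

Target arrival in UTC: 16:50 − 3:00 = 13:50 on Aug 4.
Subtract 8 hours 45 minutes → departure 05:05 UTC on Aug 4.
Haldor is UTC+3:30: 05:05 + 3:30 = 08:35 on Aug 4.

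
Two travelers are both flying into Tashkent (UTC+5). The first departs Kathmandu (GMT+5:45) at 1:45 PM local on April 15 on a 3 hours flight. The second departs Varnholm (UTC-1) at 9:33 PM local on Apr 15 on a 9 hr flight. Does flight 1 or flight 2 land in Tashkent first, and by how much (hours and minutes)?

the first, by 20 hours 33 minutes

Flight 1 in UTC: 1:45 PM − 5:45 = 8:00 AM on Apr 15.
+3 hours → arrive 11:00 AM UTC on Apr 15.
Flight 2 in UTC: 9:33 PM + 1:00 = 10:33 PM on Apr 15.
+9 hours → arrive 7:33 AM UTC on Apr 16.
Flight 1 lands earlier by 20 hours 33 minutes.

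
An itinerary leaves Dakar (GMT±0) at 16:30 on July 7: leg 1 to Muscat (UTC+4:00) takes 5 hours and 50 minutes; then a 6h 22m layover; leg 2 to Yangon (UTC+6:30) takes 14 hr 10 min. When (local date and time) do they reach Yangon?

01:22 on Jul 9

Dakar is at UTC+0, so departure is already 16:30 UTC on Jul 7.
Add 5 hours 50 minutes leg 1 → 22:20 UTC.
Add 6 hours and 22 minutes layover in Muscat → 04:42 UTC (Jul 8).
Add 14 hours and 10 minutes leg 2 → 18:52 UTC.
Yangon is UTC+6:30, so local arrival = 18:52 + 6:30 = 01:22 on Jul 9.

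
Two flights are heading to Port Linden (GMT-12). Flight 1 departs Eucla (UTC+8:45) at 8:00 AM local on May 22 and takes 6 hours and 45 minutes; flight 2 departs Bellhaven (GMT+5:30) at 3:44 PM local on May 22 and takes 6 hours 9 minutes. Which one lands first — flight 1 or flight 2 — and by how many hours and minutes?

the first, by 10 hours 23 minutes

Flight 1 in UTC: 8:00 AM − 8:45 = 11:15 PM on May 21.
+6 hours 45 minutes → arrive 6:00 AM UTC on May 22.
Flight 2 in UTC: 3:44 PM − 5:30 = 10:14 AM on May 22.
+6 hours and 9 minutes → arrive 4:23 PM UTC on May 22.
Flight 1 lands earlier by 10 hours 23 minutes.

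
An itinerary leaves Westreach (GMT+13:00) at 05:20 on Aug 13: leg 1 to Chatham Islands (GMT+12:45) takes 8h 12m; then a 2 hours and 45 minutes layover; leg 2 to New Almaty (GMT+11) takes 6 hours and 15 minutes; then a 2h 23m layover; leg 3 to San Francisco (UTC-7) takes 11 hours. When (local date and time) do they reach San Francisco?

Convert departure to UTC: 05:20 − 13:00 = 16:20 UTC on Aug 12.
Add 8 hours 12 minutes leg 1 → 00:32 UTC (Aug 13).
Add 2 hours 45 minutes layover in Chatham Islands → 03:17 UTC.
Add 6 hours 15 minutes leg 2 → 09:32 UTC.
Add 2 hours and 23 minutes layover in New Almaty → 11:55 UTC.
Add 11 hours leg 3 → 22:55 UTC.
San Francisco is UTC−7:00, so local arrival = 22:55 − 7:00 = 15:55 on Aug 13.

15:55 on August 13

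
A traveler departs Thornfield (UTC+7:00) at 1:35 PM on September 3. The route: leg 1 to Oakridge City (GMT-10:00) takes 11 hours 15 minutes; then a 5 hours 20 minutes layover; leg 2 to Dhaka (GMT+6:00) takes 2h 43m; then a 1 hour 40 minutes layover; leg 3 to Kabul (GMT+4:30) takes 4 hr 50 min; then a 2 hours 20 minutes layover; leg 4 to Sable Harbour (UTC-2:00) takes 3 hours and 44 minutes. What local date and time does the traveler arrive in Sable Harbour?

12:27 PM on September 4

Convert departure to UTC: 1:35 PM − 7:00 = 6:35 AM UTC on Sep 3.
Add 11 hours and 15 minutes leg 1 → 5:50 PM UTC.
Add 5 hours and 20 minutes layover in Oakridge City → 11:10 PM UTC.
Add 2 hours and 43 minutes leg 2 → 1:53 AM UTC (Sep 4).
Add 1 hour and 40 minutes layover in Dhaka → 3:33 AM UTC.
Add 4 hours 50 minutes leg 3 → 8:23 AM UTC.
Add 2 hours and 20 minutes layover in Kabul → 10:43 AM UTC.
Add 3 hours and 44 minutes leg 4 → 2:27 PM UTC.
Sable Harbour is UTC−2:00, so local arrival = 2:27 PM − 2:00 = 12:27 PM on Sep 4.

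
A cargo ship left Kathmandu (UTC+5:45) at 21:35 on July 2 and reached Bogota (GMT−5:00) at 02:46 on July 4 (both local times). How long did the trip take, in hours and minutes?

Departure in UTC: 21:35 − 5:45 = 15:50 on Jul 2.
Arrival in UTC: 02:46 + 5:00 = 07:46 on Jul 4.
Elapsed = 07:46 − 15:50 (+2 days) = 39 hours 56 minutes.

39 hours 56 minutes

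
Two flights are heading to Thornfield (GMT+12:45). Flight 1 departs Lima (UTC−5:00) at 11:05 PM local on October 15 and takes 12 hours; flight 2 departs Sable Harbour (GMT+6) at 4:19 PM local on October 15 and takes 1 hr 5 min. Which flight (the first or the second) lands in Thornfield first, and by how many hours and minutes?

Flight 1 in UTC: 11:05 PM + 5:00 = 4:05 AM on Oct 16.
+12 hours → arrive 4:05 PM UTC on Oct 16.
Flight 2 in UTC: 4:19 PM − 6:00 = 10:19 AM on Oct 15.
+1 hour 5 minutes → arrive 11:24 AM UTC on Oct 15.
Flight 2 lands earlier by 28 hours 41 minutes.

the second, by 28 hours 41 minutes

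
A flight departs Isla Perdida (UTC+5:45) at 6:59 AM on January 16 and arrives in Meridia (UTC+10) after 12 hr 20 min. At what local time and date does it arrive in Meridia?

Convert departure to UTC: 6:59 AM − 5:45 = 1:14 AM UTC on Jan 16.
Add 12 hours 20 minutes travel time → 1:34 PM UTC.
Meridia is UTC+10:00, so local arrival = 1:34 PM + 10:00 = 11:34 PM on Jan 16.

11:34 PM on January 16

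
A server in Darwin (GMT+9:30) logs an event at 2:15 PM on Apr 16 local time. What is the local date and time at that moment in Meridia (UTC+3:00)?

In UTC: 2:15 PM − 9:30 = 4:45 AM on Apr 16.
Meridia is UTC+3:00: 4:45 AM + 3:00 = 7:45 AM on Apr 16.

7:45 AM on Apr 16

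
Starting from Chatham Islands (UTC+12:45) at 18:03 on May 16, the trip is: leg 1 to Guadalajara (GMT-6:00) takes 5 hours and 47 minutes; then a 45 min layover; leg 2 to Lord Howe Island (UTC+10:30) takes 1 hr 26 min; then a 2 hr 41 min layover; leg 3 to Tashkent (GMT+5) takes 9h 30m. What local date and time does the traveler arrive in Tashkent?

Convert departure to UTC: 18:03 − 12:45 = 05:18 UTC on May 16.
Add 5 hours and 47 minutes leg 1 → 11:05 UTC.
Add 45 minutes layover in Guadalajara → 11:50 UTC.
Add 1 hour and 26 minutes leg 2 → 13:16 UTC.
Add 2 hours 41 minutes layover in Lord Howe Island → 15:57 UTC.
Add 9 hours 30 minutes leg 3 → 01:27 UTC (May 17).
Tashkent is UTC+5:00, so local arrival = 01:27 + 5:00 = 06:27 on May 17.

06:27 on May 17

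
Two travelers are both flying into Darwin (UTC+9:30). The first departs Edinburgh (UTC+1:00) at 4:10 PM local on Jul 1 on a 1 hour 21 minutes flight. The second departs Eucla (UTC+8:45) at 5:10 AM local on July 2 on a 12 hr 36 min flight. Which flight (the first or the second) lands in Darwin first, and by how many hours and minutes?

the first, by 16 hours 30 minutes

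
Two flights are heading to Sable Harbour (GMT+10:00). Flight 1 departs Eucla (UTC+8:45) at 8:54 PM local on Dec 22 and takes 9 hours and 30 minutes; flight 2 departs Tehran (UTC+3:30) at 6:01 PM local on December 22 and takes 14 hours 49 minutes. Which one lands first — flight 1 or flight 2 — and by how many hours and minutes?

the first, by 7 hours 41 minutes

Flight 1 in UTC: 8:54 PM − 8:45 = 12:09 PM on Dec 22.
+9 hours and 30 minutes → arrive 9:39 PM UTC on Dec 22.
Flight 2 in UTC: 6:01 PM − 3:30 = 2:31 PM on Dec 22.
+14 hours and 49 minutes → arrive 5:20 AM UTC on Dec 23.
Flight 1 lands earlier by 7 hours 41 minutes.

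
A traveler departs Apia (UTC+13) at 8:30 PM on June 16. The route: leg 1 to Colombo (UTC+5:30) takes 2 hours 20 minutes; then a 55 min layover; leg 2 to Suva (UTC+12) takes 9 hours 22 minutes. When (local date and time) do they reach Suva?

8:07 AM on June 17

Convert departure to UTC: 8:30 PM − 13:00 = 7:30 AM UTC on Jun 16.
Add 2 hours and 20 minutes leg 1 → 9:50 AM UTC.
Add 55 minutes layover in Colombo → 10:45 AM UTC.
Add 9 hours 22 minutes leg 2 → 8:07 PM UTC.
Suva is UTC+12:00, so local arrival = 8:07 PM + 12:00 = 8:07 AM on Jun 17.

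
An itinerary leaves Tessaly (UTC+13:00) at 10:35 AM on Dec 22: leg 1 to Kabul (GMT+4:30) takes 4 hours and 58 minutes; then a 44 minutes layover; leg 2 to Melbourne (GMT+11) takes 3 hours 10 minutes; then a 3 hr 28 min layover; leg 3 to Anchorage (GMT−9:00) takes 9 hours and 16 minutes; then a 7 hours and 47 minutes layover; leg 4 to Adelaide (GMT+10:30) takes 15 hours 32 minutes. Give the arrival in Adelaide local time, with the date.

5:00 AM on December 24

Convert departure to UTC: 10:35 AM − 13:00 = 9:35 PM UTC on Dec 21.
Add 4 hours and 58 minutes leg 1 → 2:33 AM UTC (Dec 22).
Add 44 minutes layover in Kabul → 3:17 AM UTC.
Add 3 hours 10 minutes leg 2 → 6:27 AM UTC.
Add 3 hours and 28 minutes layover in Melbourne → 9:55 AM UTC.
Add 9 hours and 16 minutes leg 3 → 7:11 PM UTC.
Add 7 hours 47 minutes layover in Anchorage → 2:58 AM UTC (Dec 23).
Add 15 hours 32 minutes leg 4 → 6:30 PM UTC.
Adelaide is UTC+10:30, so local arrival = 6:30 PM + 10:30 = 5:00 AM on Dec 24.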